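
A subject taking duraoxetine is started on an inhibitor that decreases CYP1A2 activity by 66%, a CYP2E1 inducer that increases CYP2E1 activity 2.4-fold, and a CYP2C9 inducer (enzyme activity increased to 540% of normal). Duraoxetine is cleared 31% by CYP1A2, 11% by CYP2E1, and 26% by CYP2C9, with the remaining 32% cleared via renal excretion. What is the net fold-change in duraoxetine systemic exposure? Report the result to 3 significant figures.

CYP1A2: 0.31 × 0.34 = 0.1054
CYP2E1: 0.11 × 2.4 = 0.264
CYP2C9: 0.26 × 5.4 = 1.404
Other: 0.32 (unchanged)
New clearance relative to baseline: 0.1054 + 0.264 + 1.404 + 0.32 = 2.0934.
Because systemic exposure varies inversely with clearance, the combined effect is 1 / 2.0934 = 0.478.

0.478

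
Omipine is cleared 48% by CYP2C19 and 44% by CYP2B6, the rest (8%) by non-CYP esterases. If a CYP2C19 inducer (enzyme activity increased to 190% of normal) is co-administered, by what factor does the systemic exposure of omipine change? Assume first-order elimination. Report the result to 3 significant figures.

0.698

The CYP2C19 pathway (48% of clearance) increases to 1.9× activity: 0.48 × 1.9 = 0.912.
CYP2B6 (44%) and the residual 8% are unaffected.
New clearance relative to baseline: 0.912 + 0.44 + 0.08 = 1.432.
Systemic exposure ratio = CL_old/CL_new = 1 / 1.432 = 0.698.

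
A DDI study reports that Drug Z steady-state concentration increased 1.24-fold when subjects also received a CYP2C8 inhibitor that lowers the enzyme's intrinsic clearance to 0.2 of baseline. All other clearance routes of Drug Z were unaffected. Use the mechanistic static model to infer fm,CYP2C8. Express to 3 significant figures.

0.242

Let fm be the CYP2C8 fraction. New clearance relative to baseline = fm × 0.2 + (1 − fm).
Steady-state concentration ratio = 1 / (new CL fraction), so new CL fraction = 1 / 1.24 = 0.8065.
fm × 0.2 + 1 − fm = 0.8065  ⇒  fm × (0.2 − 1) = −0.1935  ⇒  fm = 0.242.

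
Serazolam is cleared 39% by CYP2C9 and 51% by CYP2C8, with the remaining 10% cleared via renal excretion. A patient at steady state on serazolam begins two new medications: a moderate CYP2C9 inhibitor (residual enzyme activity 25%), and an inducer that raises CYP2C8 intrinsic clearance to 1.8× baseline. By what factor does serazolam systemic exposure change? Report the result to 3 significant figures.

0.896

The CYP2C9 pathway (39% of clearance) drops to 0.25× activity: 0.39 × 0.25 = 0.0975.
The CYP2C8 pathway (51% of clearance) is boosted to 1.8× activity: 0.51 × 1.8 = 0.918.
Non-CYP routes (10%) are unchanged.
New clearance relative to baseline: 0.0975 + 0.918 + 0.1 = 1.1155.
Because systemic exposure varies inversely with clearance, the combined effect is 1 / 1.1155 = 0.896.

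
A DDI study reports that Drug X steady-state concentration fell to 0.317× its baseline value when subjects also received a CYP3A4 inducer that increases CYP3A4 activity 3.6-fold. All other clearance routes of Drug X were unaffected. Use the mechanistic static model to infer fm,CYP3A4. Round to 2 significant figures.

Call the CYP3A4 fraction fm. After the interaction, CL_new/CL_old = fm × 3.6 + (1 − fm).
Steady-state concentration ratio = 1 / (new CL fraction), so new CL fraction = 1 / 0.317 = 3.155.
fm × 3.6 + 1 − fm = 3.155  ⇒  fm × (3.6 − 1) = 2.155  ⇒  fm = 0.83.

0.83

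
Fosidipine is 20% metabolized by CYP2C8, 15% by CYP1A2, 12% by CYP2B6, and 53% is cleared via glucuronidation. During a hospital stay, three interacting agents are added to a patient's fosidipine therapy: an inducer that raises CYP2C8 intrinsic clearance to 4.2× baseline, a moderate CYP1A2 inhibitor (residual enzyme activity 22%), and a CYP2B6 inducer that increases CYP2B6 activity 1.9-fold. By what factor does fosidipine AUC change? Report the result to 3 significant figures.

The CYP2C8 pathway (20% of clearance) increases to 4.2× activity: 0.2 × 4.2 = 0.84.
The CYP1A2 pathway (15% of clearance) is reduced to 0.22× activity: 0.15 × 0.22 = 0.033.
The CYP2B6 pathway (12% of clearance) rises to 1.9× activity: 0.12 × 1.9 = 0.228.
The remaining 53% of clearance is unaffected.
CL_new/CL_old = 0.84 + 0.033 + 0.228 + 0.53 = 1.631.
Because AUC varies inversely with clearance, the combined effect is 1 / 1.631 = 0.613.

0.613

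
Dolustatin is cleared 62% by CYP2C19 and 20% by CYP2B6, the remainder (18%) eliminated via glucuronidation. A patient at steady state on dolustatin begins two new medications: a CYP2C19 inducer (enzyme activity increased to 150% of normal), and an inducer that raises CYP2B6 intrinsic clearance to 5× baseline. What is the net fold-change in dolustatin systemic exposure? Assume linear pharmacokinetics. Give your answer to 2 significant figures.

CYP2C19: 0.62 × 1.5 = 0.93
CYP2B6: 0.2 × 5 = 1
Other: 0.18 (unchanged)
New clearance relative to baseline: 0.93 + 1 + 0.18 = 2.11.
Net systemic exposure ratio = 1 / 2.11 = 0.47.

0.47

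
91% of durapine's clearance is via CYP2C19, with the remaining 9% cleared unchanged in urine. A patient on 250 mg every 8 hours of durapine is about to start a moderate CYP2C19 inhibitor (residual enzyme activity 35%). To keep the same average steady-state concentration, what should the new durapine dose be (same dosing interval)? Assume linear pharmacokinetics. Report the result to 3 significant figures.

The CYP2C19 pathway (91% of clearance) is reduced to 0.35× activity: 0.91 × 0.35 = 0.3185.
Non-CYP routes (9%) are unchanged.
CL_new/CL_old = 0.3185 + 0.09 = 0.4085.
To maintain the same steady-state level, dose must scale with clearance: new dose = 250 × 0.4085 = 102 mg.

102 mg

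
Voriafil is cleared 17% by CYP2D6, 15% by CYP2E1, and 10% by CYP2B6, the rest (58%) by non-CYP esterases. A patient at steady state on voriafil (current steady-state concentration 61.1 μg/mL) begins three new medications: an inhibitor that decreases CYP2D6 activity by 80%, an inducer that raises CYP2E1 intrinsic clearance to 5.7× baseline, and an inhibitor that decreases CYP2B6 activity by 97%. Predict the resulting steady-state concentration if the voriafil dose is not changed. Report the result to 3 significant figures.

41.5 μg/mL

CYP2D6: 0.17 × 0.2 = 0.034
CYP2E1: 0.15 × 5.7 = 0.855
CYP2B6: 0.1 × 0.03 = 0.003
Other: 0.58 (unchanged)
Relative clearance = 0.034 + 0.855 + 0.003 + 0.58 = 1.472.
Steady-state concentration ∝ 1/CL: new value = 61.1 / 1.472 = 41.5 μg/mL.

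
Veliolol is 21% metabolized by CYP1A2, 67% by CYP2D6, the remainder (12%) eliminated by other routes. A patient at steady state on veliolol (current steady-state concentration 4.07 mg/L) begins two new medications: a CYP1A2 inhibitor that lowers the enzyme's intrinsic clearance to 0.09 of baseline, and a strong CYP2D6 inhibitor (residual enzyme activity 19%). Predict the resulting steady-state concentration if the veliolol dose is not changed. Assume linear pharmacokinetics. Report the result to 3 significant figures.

CYP1A2: 0.21 × 0.09 = 0.0189
CYP2D6: 0.67 × 0.19 = 0.1273
Other: 0.12 (unchanged)
Relative clearance = 0.0189 + 0.1273 + 0.12 = 0.2662.
Dividing the baseline by the relative clearance: 4.07 / 0.2662 = 15.3 mg/L.

15.3 mg/L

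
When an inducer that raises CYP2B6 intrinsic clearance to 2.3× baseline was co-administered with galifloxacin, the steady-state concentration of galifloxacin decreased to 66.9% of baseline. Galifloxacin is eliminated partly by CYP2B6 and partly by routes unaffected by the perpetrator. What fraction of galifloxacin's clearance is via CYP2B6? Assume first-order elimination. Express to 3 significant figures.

Let fm be the CYP2B6 fraction. New clearance relative to baseline = fm × 2.3 + (1 − fm).
Steady-state concentration ratio = 1 / (new CL fraction), so new CL fraction = 1 / 0.669 = 1.495.
fm × 2.3 + 1 − fm = 1.495  ⇒  fm × (2.3 − 1) = 0.4948  ⇒  fm = 0.381.

0.381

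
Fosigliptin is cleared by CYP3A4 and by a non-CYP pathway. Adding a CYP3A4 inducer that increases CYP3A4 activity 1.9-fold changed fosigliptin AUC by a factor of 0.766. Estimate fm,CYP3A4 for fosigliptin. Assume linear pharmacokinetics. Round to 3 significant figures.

0.339

Write x for the fraction cleared via CYP3A4. The observed AUC change means clearance rose to 1/0.766 = 1.305 of baseline.
Setting x·1.9 + (1 − x) = 1.305 and solving: x = (1.305 − 1)/(1.9 − 1) = 0.339.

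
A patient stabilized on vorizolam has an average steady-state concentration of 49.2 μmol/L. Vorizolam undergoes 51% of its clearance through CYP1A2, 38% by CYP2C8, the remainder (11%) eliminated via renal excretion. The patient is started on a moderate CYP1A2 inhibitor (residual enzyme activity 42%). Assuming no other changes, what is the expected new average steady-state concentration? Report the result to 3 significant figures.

The CYP1A2 pathway (51% of clearance) falls to 0.42× activity: 0.51 × 0.42 = 0.2142.
CYP2C8 (38%) and the residual 11% are unaffected.
New clearance relative to baseline: 0.2142 + 0.38 + 0.11 = 0.7042.
With dosing unchanged, average steady-state concentration scales as 1/CL: 49.2 / 0.7042 = 69.9 μmol/L.

69.9 μmol/L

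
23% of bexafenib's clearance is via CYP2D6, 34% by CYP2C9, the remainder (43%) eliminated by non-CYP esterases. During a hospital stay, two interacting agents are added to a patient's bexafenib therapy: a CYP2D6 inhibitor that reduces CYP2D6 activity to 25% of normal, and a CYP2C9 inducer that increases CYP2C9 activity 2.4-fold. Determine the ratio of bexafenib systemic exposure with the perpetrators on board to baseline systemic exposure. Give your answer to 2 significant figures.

0.77

CYP2D6: 0.23 × 0.25 = 0.0575
CYP2C9: 0.34 × 2.4 = 0.816
Other: 0.43 (unchanged)
CL_new/CL_old = 0.0575 + 0.816 + 0.43 = 1.3035.
Net systemic exposure ratio = 1 / 1.3035 = 0.77.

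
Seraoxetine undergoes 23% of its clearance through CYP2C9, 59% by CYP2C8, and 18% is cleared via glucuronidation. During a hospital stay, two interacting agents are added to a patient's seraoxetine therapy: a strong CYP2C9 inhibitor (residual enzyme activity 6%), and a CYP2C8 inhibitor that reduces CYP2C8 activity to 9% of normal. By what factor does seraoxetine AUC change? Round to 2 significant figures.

4.1

The CYP2C9 pathway (23% of clearance) falls to 0.06× activity: 0.23 × 0.06 = 0.0138.
The CYP2C8 pathway (59% of clearance) is reduced to 0.09× activity: 0.59 × 0.09 = 0.0531.
The remaining 18% of clearance is unaffected.
CL_new/CL_old = 0.0138 + 0.0531 + 0.18 = 0.2469.
Net AUC ratio = 1 / 0.2469 = 4.1.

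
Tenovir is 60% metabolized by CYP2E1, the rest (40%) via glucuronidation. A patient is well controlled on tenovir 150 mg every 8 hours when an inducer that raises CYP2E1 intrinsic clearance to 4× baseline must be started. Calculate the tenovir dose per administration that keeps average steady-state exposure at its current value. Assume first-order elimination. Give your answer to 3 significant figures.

420 mg

The CYP2E1 pathway (60% of clearance) is boosted to 4× activity: 0.6 × 4 = 2.4.
The remaining 40% of clearance is unaffected.
Relative clearance = 2.4 + 0.4 = 2.8.
Css,avg = (dose rate)/CL, so holding Css fixed requires dose ∝ CL: 150 × 2.8 = 420 mg.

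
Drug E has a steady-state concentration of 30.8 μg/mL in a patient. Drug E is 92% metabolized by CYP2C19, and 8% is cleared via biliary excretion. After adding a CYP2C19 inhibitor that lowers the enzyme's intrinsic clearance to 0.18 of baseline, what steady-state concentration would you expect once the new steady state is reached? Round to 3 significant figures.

CYP2C19: 0.92 × 0.18 = 0.1656
Other: 0.08 (unchanged)
New clearance relative to baseline: 0.1656 + 0.08 = 0.2456.
Steady-state concentration ∝ 1/CL, so new value = 30.8 / 0.2456 = 125 μg/mL.

125 μg/mL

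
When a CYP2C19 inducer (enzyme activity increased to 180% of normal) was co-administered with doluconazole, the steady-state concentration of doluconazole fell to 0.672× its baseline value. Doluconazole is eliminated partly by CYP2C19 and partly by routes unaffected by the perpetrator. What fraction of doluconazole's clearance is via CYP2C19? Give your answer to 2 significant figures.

0.61

CL'/CL = 1 / 0.672 = 1.488
1.8·fm + (1 − fm) = 1.488
fm = (1.488 − 1) / (1.8 − 1) = 0.61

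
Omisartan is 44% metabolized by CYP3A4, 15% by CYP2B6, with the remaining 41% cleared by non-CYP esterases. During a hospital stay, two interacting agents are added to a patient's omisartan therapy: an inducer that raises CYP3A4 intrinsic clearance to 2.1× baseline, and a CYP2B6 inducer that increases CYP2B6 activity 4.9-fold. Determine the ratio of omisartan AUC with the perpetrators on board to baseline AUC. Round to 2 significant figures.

0.48

The CYP3A4 pathway (44% of clearance) increases to 2.1× activity: 0.44 × 2.1 = 0.924.
The CYP2B6 pathway (15% of clearance) increases to 4.9× activity: 0.15 × 4.9 = 0.735.
Non-CYP routes (41%) are unchanged.
Relative clearance = 0.924 + 0.735 + 0.41 = 2.069.
Because AUC varies inversely with clearance, the combined effect is 1 / 2.069 = 0.48.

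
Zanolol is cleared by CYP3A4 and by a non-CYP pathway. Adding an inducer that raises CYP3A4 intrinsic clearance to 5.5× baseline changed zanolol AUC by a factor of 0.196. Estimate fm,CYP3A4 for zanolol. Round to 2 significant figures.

0.91

Let fm be the CYP3A4 fraction. New clearance relative to baseline = fm × 5.5 + (1 − fm).
AUC ratio = 1 / (new CL fraction), so new CL fraction = 1 / 0.196 = 5.102.
fm × 5.5 + 1 − fm = 5.102  ⇒  fm × (5.5 − 1) = 4.102  ⇒  fm = 0.91.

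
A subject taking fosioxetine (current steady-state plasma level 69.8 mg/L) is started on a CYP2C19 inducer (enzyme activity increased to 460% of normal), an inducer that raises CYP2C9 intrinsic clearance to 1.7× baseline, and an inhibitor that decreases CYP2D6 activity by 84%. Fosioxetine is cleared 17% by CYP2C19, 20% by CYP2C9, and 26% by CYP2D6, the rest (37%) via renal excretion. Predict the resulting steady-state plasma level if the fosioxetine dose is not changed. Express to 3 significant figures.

45.5 mg/L

CYP2C19: 0.17 × 4.6 = 0.782
CYP2C9: 0.2 × 1.7 = 0.34
CYP2D6: 0.26 × 0.16 = 0.0416
Other: 0.37 (unchanged)
Relative clearance = 0.782 + 0.34 + 0.0416 + 0.37 = 1.5336.
New steady-state plasma level = 69.8 / 1.5336 = 45.5 mg/L (concentration scales inversely with clearance).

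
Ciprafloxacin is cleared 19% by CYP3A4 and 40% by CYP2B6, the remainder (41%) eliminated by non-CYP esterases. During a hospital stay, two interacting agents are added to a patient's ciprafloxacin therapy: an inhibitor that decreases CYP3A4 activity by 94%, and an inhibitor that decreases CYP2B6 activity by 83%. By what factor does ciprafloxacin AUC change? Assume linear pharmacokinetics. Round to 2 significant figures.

2.0

The CYP3A4 pathway (19% of clearance) is reduced to 0.06× activity: 0.19 × 0.06 = 0.0114.
The CYP2B6 pathway (40% of clearance) is reduced to 0.17× activity: 0.4 × 0.17 = 0.068.
The remaining 41% of clearance is unaffected.
New clearance relative to baseline: 0.0114 + 0.068 + 0.41 = 0.4894.
Net AUC ratio = 1 / 0.4894 = 2.0.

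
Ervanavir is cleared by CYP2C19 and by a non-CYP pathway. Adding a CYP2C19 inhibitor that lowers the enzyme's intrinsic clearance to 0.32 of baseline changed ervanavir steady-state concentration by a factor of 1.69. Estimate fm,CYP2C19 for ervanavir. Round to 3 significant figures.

Let x = fm,CYP2C19. Because steady-state concentration ∝ 1/CL, relative clearance fell to 1/1.69 = 0.5917.
Setting x·0.32 + (1 − x) = 0.5917 and solving: x = (0.5917 − 1)/(0.32 − 1) = 0.600.

0.600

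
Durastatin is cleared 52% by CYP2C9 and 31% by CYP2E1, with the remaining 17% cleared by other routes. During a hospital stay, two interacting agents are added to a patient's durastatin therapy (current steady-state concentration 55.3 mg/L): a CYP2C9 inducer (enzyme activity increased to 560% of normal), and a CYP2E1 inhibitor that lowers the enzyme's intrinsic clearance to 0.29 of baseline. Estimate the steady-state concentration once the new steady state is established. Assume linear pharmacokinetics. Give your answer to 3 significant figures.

The CYP2C9 pathway (52% of clearance) is boosted to 5.6× activity: 0.52 × 5.6 = 2.912.
The CYP2E1 pathway (31% of clearance) drops to 0.29× activity: 0.31 × 0.29 = 0.0899.
The remaining 17% of clearance is unaffected.
New clearance relative to baseline: 2.912 + 0.0899 + 0.17 = 3.1719.
New steady-state concentration = 55.3 / 3.1719 = 17.4 mg/L (concentration scales inversely with clearance).

17.4 mg/L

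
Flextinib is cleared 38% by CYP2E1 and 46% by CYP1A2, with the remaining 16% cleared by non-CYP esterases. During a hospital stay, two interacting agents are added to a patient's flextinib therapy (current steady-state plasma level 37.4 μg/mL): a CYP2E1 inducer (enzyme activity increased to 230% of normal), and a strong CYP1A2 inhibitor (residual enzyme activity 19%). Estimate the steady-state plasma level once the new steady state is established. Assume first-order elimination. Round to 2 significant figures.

The CYP2E1 pathway (38% of clearance) is boosted to 2.3× activity: 0.38 × 2.3 = 0.874.
The CYP1A2 pathway (46% of clearance) drops to 0.19× activity: 0.46 × 0.19 = 0.0874.
The remaining 16% of clearance is unaffected.
CL_new/CL_old = 0.874 + 0.0874 + 0.16 = 1.1214.
New steady-state plasma level = 37.4 / 1.1214 = 33 μg/mL (concentration scales inversely with clearance).

33 μg/mL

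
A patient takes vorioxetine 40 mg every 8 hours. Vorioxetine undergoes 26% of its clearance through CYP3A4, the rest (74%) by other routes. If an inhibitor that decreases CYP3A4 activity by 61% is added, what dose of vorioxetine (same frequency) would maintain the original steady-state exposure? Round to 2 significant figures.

CYP3A4: 0.26 × 0.39 = 0.1014
Other: 0.74 (unchanged)
Relative clearance = 0.1014 + 0.74 = 0.8414.
Exposure is unchanged when dose changes in proportion to clearance. New dose = 40 mg × 0.8414 = 34 mg.

34 mg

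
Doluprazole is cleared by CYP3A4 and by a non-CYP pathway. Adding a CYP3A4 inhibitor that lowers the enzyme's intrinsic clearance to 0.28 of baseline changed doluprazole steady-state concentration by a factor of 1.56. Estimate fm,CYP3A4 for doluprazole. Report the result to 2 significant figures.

0.50

Let x = fm,CYP3A4. Because steady-state concentration ∝ 1/CL, relative clearance fell to 1/1.56 = 0.641.
Only the CYP3A4 route changed, so 0.641 = x·0.28 + (1 − x), giving x = 0.50.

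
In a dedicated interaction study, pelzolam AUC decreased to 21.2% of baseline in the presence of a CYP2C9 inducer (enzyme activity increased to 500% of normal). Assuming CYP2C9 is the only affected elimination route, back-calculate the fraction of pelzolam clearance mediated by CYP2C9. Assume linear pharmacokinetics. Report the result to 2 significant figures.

CL'/CL = 1 / 0.212 = 4.717
5·fm + (1 − fm) = 4.717
fm = (4.717 − 1) / (5 − 1) = 0.93

0.93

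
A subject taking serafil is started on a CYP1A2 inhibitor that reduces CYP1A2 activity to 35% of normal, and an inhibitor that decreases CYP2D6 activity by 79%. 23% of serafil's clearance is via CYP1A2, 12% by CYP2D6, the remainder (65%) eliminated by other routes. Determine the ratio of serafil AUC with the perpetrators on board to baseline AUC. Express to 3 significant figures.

The CYP1A2 pathway (23% of clearance) falls to 0.35× activity: 0.23 × 0.35 = 0.0805.
The CYP2D6 pathway (12% of clearance) drops to 0.21× activity: 0.12 × 0.21 = 0.0252.
The remaining 65% of clearance is unaffected.
New clearance relative to baseline: 0.0805 + 0.0252 + 0.65 = 0.7557.
Because AUC varies inversely with clearance, the combined effect is 1 / 0.7557 = 1.32.

1.32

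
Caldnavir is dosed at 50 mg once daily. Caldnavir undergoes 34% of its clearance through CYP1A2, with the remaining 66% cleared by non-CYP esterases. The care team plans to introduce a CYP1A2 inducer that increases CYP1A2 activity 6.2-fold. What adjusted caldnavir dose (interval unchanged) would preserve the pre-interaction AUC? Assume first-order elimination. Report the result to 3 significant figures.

CYP1A2: 0.34 × 6.2 = 2.108
Other: 0.66 (unchanged)
Relative clearance = 2.108 + 0.66 = 2.768.
To maintain the same steady-state level, dose must scale with clearance: new dose = 50 × 2.768 = 138 mg.

138 mg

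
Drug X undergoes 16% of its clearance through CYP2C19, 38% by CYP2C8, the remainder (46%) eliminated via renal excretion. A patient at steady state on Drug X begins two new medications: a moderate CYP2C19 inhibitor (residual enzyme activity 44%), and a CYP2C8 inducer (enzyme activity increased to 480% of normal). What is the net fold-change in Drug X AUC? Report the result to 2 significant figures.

CYP2C19: 0.16 × 0.44 = 0.0704
CYP2C8: 0.38 × 4.8 = 1.824
Other: 0.46 (unchanged)
Relative clearance = 0.0704 + 1.824 + 0.46 = 2.3544.
AUC ∝ 1/CL: fold-change = 1 / 2.3544 = 0.42.

0.42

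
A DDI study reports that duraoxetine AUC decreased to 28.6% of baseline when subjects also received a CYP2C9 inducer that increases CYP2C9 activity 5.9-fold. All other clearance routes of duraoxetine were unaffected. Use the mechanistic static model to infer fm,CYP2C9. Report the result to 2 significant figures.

Call the CYP2C9 fraction fm. After the interaction, CL_new/CL_old = fm × 5.9 + (1 − fm).
AUC ratio = 1 / (new CL fraction), so new CL fraction = 1 / 0.286 = 3.497.
fm × 5.9 + 1 − fm = 3.497  ⇒  fm × (5.9 − 1) = 2.497  ⇒  fm = 0.51.

0.51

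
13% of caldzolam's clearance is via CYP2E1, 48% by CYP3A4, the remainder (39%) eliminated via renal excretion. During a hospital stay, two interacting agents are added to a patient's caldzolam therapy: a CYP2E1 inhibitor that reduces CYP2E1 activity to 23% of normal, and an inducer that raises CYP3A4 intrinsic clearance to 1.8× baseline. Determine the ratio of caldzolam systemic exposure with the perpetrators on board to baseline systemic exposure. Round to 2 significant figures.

CYP2E1: 0.13 × 0.23 = 0.0299
CYP3A4: 0.48 × 1.8 = 0.864
Other: 0.39 (unchanged)
Relative clearance = 0.0299 + 0.864 + 0.39 = 1.2839.
Because systemic exposure varies inversely with clearance, the combined effect is 1 / 1.2839 = 0.78.

0.78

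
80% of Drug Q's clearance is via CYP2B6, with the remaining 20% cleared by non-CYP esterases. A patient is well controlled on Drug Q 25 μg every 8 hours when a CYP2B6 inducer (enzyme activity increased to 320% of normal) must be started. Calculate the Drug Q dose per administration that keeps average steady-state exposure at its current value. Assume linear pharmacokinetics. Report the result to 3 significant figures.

69.0 μg

The CYP2B6 pathway (80% of clearance) is boosted to 3.2× activity: 0.8 × 3.2 = 2.56.
Non-CYP routes (20%) are unchanged.
New clearance relative to baseline: 2.56 + 0.2 = 2.76.
Exposure is unchanged when dose changes in proportion to clearance. New dose = 25 μg × 2.76 = 69.0 μg.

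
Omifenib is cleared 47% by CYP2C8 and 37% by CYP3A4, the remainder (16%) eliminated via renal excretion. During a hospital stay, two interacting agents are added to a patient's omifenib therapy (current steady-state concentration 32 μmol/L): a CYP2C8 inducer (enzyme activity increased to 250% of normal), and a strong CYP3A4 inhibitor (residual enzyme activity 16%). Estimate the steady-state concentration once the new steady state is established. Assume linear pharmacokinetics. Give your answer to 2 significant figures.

The CYP2C8 pathway (47% of clearance) rises to 2.5× activity: 0.47 × 2.5 = 1.175.
The CYP3A4 pathway (37% of clearance) falls to 0.16× activity: 0.37 × 0.16 = 0.0592.
The remaining 16% of clearance is unaffected.
New clearance relative to baseline: 1.175 + 0.0592 + 0.16 = 1.3942.
Steady-state concentration ∝ 1/CL: new value = 32 / 1.3942 = 23 μmol/L.

23 μmol/L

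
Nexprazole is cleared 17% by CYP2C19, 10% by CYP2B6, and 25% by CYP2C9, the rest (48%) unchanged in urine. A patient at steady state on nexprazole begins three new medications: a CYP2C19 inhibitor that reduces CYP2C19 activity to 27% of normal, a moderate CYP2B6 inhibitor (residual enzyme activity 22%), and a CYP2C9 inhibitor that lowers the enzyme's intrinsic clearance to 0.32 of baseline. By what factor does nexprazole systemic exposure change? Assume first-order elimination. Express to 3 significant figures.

CYP2C19: 0.17 × 0.27 = 0.0459
CYP2B6: 0.1 × 0.22 = 0.022
CYP2C9: 0.25 × 0.32 = 0.08
Other: 0.48 (unchanged)
CL_new/CL_old = 0.0459 + 0.022 + 0.08 + 0.48 = 0.6279.
Net systemic exposure ratio = 1 / 0.6279 = 1.59.

1.59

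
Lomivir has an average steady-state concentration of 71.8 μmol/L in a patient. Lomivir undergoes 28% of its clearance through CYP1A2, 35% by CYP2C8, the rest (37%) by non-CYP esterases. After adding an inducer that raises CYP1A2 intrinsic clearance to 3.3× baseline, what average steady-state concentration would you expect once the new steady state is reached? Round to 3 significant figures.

43.7 μmol/L

The CYP1A2 pathway (28% of clearance) is boosted to 3.3× activity: 0.28 × 3.3 = 0.924.
CYP2C8 (35%) and the residual 37% are unaffected.
New clearance relative to baseline: 0.924 + 0.35 + 0.37 = 1.644.
New average steady-state concentration = baseline ÷ relative clearance = 71.8 / 1.644 = 43.7 μmol/L.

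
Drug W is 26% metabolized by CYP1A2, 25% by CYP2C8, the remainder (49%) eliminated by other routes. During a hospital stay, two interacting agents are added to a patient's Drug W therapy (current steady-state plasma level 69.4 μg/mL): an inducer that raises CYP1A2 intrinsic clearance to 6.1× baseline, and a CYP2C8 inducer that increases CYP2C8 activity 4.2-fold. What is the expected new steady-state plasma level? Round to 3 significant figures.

22.2 μg/mL

The CYP1A2 pathway (26% of clearance) increases to 6.1× activity: 0.26 × 6.1 = 1.586.
The CYP2C8 pathway (25% of clearance) increases to 4.2× activity: 0.25 × 4.2 = 1.05.
The remaining 49% of clearance is unaffected.
CL_new/CL_old = 1.586 + 1.05 + 0.49 = 3.126.
Steady-state plasma level ∝ 1/CL: new value = 69.4 / 3.126 = 22.2 μg/mL.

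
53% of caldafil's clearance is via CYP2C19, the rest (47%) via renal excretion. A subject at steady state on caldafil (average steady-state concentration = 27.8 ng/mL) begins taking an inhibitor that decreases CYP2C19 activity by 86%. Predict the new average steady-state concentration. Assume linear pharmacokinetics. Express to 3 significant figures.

51.1 ng/mL

The CYP2C19 pathway (53% of clearance) is reduced to 0.14× activity: 0.53 × 0.14 = 0.0742.
The remaining 47% of clearance is unaffected.
CL_new/CL_old = 0.0742 + 0.47 = 0.5442.
New average steady-state concentration = baseline ÷ relative clearance = 27.8 / 0.5442 = 51.1 ng/mL.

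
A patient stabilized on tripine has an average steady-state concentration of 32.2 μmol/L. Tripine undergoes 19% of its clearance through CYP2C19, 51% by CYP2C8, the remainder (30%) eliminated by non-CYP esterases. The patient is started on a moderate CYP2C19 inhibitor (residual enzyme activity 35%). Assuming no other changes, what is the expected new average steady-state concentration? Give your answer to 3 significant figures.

The CYP2C19 pathway (19% of clearance) drops to 0.35× activity: 0.19 × 0.35 = 0.0665.
CYP2C8 (51%) and the residual 30% are unaffected.
CL_new/CL_old = 0.0665 + 0.51 + 0.3 = 0.8765.
With dosing unchanged, average steady-state concentration scales as 1/CL: 32.2 / 0.8765 = 36.7 μmol/L.

36.7 μmol/L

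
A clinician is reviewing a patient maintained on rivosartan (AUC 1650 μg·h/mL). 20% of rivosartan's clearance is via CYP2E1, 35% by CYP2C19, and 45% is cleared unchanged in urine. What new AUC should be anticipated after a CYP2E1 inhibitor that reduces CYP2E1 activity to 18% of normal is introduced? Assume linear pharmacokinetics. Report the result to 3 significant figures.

CYP2E1: 0.2 × 0.18 = 0.036
CYP2C19: 0.35 (unchanged)
Other: 0.45 (unchanged)
CL_new/CL_old = 0.036 + 0.35 + 0.45 = 0.836.
With dosing unchanged, AUC scales as 1/CL: 1650 / 0.836 = 1.97 × 10³ μg·h/mL.

1.97 × 10³ μg·h/mL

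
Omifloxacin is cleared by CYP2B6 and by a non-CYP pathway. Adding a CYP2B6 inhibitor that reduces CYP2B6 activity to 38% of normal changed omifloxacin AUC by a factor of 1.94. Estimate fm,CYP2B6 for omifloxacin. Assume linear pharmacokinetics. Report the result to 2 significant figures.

0.78

CL'/CL = 1 / 1.94 = 0.5155
0.38·fm + (1 − fm) = 0.5155
fm = (0.5155 − 1) / (0.38 − 1) = 0.78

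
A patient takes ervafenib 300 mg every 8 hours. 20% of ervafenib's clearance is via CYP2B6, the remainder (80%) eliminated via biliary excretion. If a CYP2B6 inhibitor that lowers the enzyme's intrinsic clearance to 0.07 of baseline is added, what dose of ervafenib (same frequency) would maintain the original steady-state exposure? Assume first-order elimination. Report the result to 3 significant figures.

244 mg

The CYP2B6 pathway (20% of clearance) falls to 0.07× activity: 0.2 × 0.07 = 0.014.
The remaining 80% of clearance is unaffected.
New clearance relative to baseline: 0.014 + 0.8 = 0.814.
Exposure is unchanged when dose changes in proportion to clearance. New dose = 300 mg × 0.814 = 244 mg.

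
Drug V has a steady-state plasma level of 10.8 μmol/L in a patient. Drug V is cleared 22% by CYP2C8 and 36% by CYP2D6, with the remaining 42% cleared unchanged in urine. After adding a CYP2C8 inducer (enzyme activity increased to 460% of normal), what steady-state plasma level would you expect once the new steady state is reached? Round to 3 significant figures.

CYP2C8: 0.22 × 4.6 = 1.012
CYP2D6: 0.36 (unchanged)
Other: 0.42 (unchanged)
CL_new/CL_old = 1.012 + 0.36 + 0.42 = 1.792.
With dosing unchanged, steady-state plasma level scales as 1/CL: 10.8 / 1.792 = 6.03 μmol/L.

6.03 μmol/L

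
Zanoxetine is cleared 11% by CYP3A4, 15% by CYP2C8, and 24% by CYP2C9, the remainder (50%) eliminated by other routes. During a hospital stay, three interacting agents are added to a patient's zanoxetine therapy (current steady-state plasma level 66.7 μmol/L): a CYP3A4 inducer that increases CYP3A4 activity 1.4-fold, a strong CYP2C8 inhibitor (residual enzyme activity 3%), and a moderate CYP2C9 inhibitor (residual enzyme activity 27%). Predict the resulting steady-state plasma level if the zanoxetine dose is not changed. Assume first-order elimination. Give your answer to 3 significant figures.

92.2 μmol/L

CYP3A4: 0.11 × 1.4 = 0.154
CYP2C8: 0.15 × 0.03 = 0.0045
CYP2C9: 0.24 × 0.27 = 0.0648
Other: 0.5 (unchanged)
CL_new/CL_old = 0.154 + 0.0045 + 0.0648 + 0.5 = 0.7233.
Dividing the baseline by the relative clearance: 66.7 / 0.7233 = 92.2 μmol/L.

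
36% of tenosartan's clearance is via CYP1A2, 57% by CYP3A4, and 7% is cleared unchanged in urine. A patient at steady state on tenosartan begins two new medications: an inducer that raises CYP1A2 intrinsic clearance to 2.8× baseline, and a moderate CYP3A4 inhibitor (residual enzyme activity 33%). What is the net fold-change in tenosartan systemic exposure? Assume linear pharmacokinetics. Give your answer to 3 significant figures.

0.790

CYP1A2: 0.36 × 2.8 = 1.008
CYP3A4: 0.57 × 0.33 = 0.1881
Other: 0.07 (unchanged)
CL_new/CL_old = 1.008 + 0.1881 + 0.07 = 1.2661.
Systemic exposure ∝ 1/CL: fold-change = 1 / 1.2661 = 0.790.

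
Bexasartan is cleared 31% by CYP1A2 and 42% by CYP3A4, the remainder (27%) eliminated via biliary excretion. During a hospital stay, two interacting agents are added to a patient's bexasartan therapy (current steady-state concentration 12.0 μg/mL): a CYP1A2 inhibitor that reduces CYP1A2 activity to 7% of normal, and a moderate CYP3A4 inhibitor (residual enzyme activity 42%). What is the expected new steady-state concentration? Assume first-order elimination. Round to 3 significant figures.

The CYP1A2 pathway (31% of clearance) falls to 0.07× activity: 0.31 × 0.07 = 0.0217.
The CYP3A4 pathway (42% of clearance) falls to 0.42× activity: 0.42 × 0.42 = 0.1764.
Non-CYP routes (27%) are unchanged.
CL_new/CL_old = 0.0217 + 0.1764 + 0.27 = 0.4681.
Steady-state concentration ∝ 1/CL: new value = 12.0 / 0.4681 = 25.6 μg/mL.

25.6 μg/mL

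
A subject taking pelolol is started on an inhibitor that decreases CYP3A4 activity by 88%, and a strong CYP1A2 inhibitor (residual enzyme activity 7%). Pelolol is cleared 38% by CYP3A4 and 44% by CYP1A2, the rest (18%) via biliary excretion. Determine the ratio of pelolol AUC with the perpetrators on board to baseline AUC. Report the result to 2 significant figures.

3.9

The CYP3A4 pathway (38% of clearance) drops to 0.12× activity: 0.38 × 0.12 = 0.0456.
The CYP1A2 pathway (44% of clearance) falls to 0.07× activity: 0.44 × 0.07 = 0.0308.
Non-CYP routes (18%) are unchanged.
Relative clearance = 0.0456 + 0.0308 + 0.18 = 0.2564.
Because AUC varies inversely with clearance, the combined effect is 1 / 0.2564 = 3.9.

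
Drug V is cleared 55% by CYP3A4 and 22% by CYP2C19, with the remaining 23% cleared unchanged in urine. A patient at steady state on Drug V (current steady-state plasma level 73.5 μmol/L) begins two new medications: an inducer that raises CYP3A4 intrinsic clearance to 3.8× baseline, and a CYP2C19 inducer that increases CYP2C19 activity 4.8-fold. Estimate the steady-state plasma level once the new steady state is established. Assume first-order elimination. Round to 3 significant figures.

The CYP3A4 pathway (55% of clearance) increases to 3.8× activity: 0.55 × 3.8 = 2.09.
The CYP2C19 pathway (22% of clearance) rises to 4.8× activity: 0.22 × 4.8 = 1.056.
The remaining 23% of clearance is unaffected.
Relative clearance = 2.09 + 1.056 + 0.23 = 3.376.
New steady-state plasma level = 73.5 / 3.376 = 21.8 μmol/L (concentration scales inversely with clearance).

21.8 μmol/L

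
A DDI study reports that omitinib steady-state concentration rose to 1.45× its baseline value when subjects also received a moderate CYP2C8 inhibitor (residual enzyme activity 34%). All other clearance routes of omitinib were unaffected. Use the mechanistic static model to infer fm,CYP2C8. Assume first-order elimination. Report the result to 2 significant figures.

Let fm be the CYP2C8 fraction. New clearance relative to baseline = fm × 0.34 + (1 − fm).
Steady-state concentration ratio = 1 / (new CL fraction), so new CL fraction = 1 / 1.45 = 0.6897.
fm × 0.34 + 1 − fm = 0.6897  ⇒  fm × (0.34 − 1) = −0.3103  ⇒  fm = 0.47.

0.47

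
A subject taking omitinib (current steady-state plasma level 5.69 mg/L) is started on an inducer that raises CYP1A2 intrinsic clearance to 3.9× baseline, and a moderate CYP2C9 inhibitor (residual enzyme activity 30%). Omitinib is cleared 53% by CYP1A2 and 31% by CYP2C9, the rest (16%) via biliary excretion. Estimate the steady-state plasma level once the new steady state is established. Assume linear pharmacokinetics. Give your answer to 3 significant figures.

CYP1A2: 0.53 × 3.9 = 2.067
CYP2C9: 0.31 × 0.3 = 0.093
Other: 0.16 (unchanged)
New clearance relative to baseline: 2.067 + 0.093 + 0.16 = 2.32.
New steady-state plasma level = 5.69 / 2.32 = 2.45 mg/L (concentration scales inversely with clearance).

2.45 mg/L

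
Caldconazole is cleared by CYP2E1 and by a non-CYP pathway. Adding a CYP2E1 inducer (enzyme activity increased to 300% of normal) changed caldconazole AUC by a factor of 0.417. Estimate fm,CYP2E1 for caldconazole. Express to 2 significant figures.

0.70

Let x = fm,CYP2E1. Because AUC ∝ 1/CL, relative clearance rose to 1/0.417 = 2.398.
Setting x·3 + (1 − x) = 2.398 and solving: x = (2.398 − 1)/(3 − 1) = 0.70.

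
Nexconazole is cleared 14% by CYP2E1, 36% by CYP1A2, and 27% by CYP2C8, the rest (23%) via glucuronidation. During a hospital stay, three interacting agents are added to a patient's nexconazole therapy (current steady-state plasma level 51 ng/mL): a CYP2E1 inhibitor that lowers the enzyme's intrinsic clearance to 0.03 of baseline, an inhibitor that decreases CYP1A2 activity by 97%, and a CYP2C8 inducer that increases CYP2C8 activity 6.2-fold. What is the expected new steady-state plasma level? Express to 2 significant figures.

27 ng/mL

The CYP2E1 pathway (14% of clearance) is reduced to 0.03× activity: 0.14 × 0.03 = 0.0042.
The CYP1A2 pathway (36% of clearance) falls to 0.03× activity: 0.36 × 0.03 = 0.0108.
The CYP2C8 pathway (27% of clearance) is boosted to 6.2× activity: 0.27 × 6.2 = 1.674.
Non-CYP routes (23%) are unchanged.
CL_new/CL_old = 0.0042 + 0.0108 + 1.674 + 0.23 = 1.919.
Dividing the baseline by the relative clearance: 51 / 1.919 = 27 ng/mL.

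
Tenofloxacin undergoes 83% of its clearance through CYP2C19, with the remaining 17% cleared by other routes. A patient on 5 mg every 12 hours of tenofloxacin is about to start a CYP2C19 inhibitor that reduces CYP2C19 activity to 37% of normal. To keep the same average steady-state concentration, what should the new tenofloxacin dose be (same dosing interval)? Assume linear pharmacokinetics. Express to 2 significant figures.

The CYP2C19 pathway (83% of clearance) falls to 0.37× activity: 0.83 × 0.37 = 0.3071.
The remaining 17% of clearance is unaffected.
CL_new/CL_old = 0.3071 + 0.17 = 0.4771.
Exposure is unchanged when dose changes in proportion to clearance. New dose = 5 mg × 0.4771 = 2.4 mg.

2.4 mg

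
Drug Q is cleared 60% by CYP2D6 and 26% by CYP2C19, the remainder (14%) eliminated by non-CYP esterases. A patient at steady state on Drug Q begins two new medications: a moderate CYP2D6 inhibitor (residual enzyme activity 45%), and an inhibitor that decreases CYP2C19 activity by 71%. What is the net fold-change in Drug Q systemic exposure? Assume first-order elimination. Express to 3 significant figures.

2.06

The CYP2D6 pathway (60% of clearance) falls to 0.45× activity: 0.6 × 0.45 = 0.27.
The CYP2C19 pathway (26% of clearance) drops to 0.29× activity: 0.26 × 0.29 = 0.0754.
Non-CYP routes (14%) are unchanged.
New clearance relative to baseline: 0.27 + 0.0754 + 0.14 = 0.4854.
Because systemic exposure varies inversely with clearance, the combined effect is 1 / 0.4854 = 2.06.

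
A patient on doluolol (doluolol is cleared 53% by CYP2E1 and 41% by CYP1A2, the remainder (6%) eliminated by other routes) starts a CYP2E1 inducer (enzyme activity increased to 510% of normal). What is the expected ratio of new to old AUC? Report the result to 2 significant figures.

CYP2E1: 0.53 × 5.1 = 2.703
CYP1A2: 0.41 (unchanged)
Other: 0.06 (unchanged)
Relative clearance = 2.703 + 0.41 + 0.06 = 3.173.
AUC ratio = CL_old/CL_new = 1 / 3.173 = 0.32.

0.32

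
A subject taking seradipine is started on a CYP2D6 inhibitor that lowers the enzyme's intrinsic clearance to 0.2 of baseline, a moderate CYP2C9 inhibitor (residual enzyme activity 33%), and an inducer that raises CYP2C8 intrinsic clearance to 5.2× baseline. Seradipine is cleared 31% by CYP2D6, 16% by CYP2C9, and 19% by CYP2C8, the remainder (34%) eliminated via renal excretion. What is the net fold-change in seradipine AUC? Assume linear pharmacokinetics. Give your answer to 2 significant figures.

0.69

The CYP2D6 pathway (31% of clearance) drops to 0.2× activity: 0.31 × 0.2 = 0.062.
The CYP2C9 pathway (16% of clearance) falls to 0.33× activity: 0.16 × 0.33 = 0.0528.
The CYP2C8 pathway (19% of clearance) increases to 5.2× activity: 0.19 × 5.2 = 0.988.
The remaining 34% of clearance is unaffected.
Relative clearance = 0.062 + 0.0528 + 0.988 + 0.34 = 1.4428.
AUC ∝ 1/CL: fold-change = 1 / 1.4428 = 0.69.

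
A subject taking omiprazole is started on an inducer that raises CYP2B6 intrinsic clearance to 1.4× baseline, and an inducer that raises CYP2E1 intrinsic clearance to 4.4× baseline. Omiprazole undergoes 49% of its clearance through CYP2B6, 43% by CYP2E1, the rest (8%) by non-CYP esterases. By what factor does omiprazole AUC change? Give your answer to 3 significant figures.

The CYP2B6 pathway (49% of clearance) increases to 1.4× activity: 0.49 × 1.4 = 0.686.
The CYP2E1 pathway (43% of clearance) increases to 4.4× activity: 0.43 × 4.4 = 1.892.
The remaining 8% of clearance is unaffected.
Relative clearance = 0.686 + 1.892 + 0.08 = 2.658.
Because AUC varies inversely with clearance, the combined effect is 1 / 2.658 = 0.376.

0.376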